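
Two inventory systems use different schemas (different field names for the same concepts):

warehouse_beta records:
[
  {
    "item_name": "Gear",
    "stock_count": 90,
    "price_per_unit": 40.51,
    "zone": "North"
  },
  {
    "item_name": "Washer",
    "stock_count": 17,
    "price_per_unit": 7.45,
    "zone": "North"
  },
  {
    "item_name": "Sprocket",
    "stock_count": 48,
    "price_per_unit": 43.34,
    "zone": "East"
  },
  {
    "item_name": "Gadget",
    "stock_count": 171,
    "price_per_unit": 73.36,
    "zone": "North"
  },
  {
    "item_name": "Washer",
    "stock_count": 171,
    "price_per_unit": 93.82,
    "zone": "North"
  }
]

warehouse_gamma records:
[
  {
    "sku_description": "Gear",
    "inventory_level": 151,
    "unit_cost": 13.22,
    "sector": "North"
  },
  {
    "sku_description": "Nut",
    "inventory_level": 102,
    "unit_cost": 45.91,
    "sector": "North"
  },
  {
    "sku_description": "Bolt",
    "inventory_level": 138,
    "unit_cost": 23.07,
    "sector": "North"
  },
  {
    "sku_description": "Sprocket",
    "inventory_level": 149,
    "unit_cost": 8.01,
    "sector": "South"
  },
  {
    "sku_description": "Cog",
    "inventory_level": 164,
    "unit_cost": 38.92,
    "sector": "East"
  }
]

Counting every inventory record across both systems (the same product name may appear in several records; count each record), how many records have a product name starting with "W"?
2

Schema mapping: "item_name" (warehouse_beta) = "sku_description" (warehouse_gamma) = product name

Records with product name starting with "W" in warehouse_beta: 2
Records with product name starting with "W" in warehouse_gamma: 0

Total: 2 + 0 = 2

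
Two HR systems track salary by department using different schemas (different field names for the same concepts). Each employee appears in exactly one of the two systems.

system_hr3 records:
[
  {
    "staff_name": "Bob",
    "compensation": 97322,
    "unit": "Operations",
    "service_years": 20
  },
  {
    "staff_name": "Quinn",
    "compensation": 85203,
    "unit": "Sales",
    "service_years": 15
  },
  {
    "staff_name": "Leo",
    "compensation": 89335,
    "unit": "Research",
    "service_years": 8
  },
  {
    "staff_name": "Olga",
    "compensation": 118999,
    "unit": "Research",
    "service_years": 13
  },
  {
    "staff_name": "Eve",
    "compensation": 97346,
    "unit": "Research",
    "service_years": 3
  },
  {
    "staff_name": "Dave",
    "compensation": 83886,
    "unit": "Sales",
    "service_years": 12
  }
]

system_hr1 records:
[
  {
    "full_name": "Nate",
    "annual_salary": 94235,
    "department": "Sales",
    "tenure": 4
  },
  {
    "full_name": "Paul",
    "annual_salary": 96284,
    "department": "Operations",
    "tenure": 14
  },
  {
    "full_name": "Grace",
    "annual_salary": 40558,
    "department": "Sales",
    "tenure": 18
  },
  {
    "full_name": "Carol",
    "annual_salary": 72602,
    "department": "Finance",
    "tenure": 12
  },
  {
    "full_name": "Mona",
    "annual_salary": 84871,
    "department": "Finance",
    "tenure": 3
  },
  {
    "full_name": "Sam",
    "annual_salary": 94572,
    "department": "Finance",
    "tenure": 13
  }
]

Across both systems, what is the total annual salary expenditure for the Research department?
305680

Schema mappings:
- "unit" (system_hr3) = "department" (system_hr1) = department
- "compensation" (system_hr3) = "annual_salary" (system_hr1) = salary

Research salaries from system_hr3: 305680
Research salaries from system_hr1: 0

Total: 305680 + 0 = 305680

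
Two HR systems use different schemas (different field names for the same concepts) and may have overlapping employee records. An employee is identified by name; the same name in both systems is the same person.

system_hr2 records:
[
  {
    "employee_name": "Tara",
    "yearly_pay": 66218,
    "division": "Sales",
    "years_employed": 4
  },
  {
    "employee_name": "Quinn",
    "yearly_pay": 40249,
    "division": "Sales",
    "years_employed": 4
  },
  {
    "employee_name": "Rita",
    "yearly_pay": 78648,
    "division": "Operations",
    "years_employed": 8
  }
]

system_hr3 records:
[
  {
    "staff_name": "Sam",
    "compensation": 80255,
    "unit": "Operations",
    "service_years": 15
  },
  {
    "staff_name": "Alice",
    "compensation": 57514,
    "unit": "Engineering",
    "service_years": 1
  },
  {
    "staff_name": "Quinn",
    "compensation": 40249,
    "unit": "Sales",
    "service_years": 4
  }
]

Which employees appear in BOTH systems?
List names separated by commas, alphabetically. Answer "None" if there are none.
Quinn

Schema mapping: "employee_name" (system_hr2) = "staff_name" (system_hr3) = employee name

Names in system_hr2: ['Quinn', 'Rita', 'Tara']
Names in system_hr3: ['Alice', 'Quinn', 'Sam']

Intersection: ['Quinn']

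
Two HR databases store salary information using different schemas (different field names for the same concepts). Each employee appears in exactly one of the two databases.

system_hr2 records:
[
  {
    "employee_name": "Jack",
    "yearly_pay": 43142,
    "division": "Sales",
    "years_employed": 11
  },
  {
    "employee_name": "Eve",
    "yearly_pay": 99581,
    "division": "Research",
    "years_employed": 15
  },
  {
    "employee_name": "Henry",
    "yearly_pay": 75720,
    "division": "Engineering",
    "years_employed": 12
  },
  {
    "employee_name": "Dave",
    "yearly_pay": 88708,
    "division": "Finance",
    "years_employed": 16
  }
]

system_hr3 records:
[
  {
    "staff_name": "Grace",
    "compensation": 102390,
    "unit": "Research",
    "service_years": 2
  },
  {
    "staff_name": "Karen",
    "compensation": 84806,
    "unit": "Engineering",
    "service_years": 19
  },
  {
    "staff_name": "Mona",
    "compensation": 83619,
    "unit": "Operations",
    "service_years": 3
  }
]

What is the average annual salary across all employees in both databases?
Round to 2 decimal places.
82566.57

Schema mapping: "yearly_pay" (system_hr2) = "compensation" (system_hr3) = annual salary

All salaries: [43142, 99581, 75720, 88708, 102390, 84806, 83619]
Sum: 577966
Count: 7
Average: 577966 / 7 = 82566.57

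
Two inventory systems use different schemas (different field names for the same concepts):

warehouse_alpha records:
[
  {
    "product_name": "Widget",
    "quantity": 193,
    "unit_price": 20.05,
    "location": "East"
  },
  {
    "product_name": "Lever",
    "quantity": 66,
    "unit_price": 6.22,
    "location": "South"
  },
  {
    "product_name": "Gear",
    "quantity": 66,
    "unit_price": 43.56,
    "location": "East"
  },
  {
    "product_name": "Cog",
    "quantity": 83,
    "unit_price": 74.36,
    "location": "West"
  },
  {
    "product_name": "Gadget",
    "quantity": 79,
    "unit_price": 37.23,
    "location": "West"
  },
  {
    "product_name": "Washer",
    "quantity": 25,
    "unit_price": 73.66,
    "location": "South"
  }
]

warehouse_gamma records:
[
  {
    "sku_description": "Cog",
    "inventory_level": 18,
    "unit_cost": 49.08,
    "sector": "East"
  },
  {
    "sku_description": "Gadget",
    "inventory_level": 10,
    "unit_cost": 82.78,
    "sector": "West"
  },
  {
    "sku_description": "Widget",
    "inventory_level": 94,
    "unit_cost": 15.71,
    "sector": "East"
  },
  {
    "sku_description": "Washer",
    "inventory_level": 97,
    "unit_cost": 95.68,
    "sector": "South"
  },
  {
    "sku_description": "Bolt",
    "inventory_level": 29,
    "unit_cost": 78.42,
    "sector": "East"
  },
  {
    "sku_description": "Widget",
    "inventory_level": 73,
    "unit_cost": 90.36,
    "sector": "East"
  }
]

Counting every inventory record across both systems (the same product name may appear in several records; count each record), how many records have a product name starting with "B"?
1

Schema mapping: "product_name" (warehouse_alpha) = "sku_description" (warehouse_gamma) = product name

Records with product name starting with "B" in warehouse_alpha: 0
Records with product name starting with "B" in warehouse_gamma: 1

Total: 0 + 1 = 1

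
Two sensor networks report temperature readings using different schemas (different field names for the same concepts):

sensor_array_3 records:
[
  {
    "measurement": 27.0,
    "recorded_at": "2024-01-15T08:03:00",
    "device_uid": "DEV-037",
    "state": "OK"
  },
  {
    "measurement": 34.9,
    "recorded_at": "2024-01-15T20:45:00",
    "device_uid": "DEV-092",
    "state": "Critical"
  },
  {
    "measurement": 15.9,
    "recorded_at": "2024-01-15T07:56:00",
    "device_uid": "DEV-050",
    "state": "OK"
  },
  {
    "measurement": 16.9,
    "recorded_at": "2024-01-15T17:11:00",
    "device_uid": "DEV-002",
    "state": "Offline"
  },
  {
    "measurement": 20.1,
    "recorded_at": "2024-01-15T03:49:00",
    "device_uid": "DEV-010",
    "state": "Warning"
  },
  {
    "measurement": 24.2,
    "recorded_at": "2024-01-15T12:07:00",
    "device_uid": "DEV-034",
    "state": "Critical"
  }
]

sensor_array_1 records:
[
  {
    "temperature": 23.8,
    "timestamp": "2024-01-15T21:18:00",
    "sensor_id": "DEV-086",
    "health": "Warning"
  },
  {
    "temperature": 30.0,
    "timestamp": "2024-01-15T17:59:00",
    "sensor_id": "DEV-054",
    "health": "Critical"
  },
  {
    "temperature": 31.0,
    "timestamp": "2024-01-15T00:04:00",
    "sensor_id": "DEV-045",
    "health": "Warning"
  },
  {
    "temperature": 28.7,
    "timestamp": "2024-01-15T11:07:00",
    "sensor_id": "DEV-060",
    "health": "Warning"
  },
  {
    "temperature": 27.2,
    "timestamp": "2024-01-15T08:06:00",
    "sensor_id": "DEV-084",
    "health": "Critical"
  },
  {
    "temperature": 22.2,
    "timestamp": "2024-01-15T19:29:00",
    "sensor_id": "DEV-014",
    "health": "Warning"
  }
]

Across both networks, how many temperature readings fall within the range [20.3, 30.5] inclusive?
7

Schema mapping: "measurement" (sensor_array_3) = "temperature" (sensor_array_1) = temperature

Readings in [20.3, 30.5] from sensor_array_3: 2
Readings in [20.3, 30.5] from sensor_array_1: 5

Total count: 2 + 5 = 7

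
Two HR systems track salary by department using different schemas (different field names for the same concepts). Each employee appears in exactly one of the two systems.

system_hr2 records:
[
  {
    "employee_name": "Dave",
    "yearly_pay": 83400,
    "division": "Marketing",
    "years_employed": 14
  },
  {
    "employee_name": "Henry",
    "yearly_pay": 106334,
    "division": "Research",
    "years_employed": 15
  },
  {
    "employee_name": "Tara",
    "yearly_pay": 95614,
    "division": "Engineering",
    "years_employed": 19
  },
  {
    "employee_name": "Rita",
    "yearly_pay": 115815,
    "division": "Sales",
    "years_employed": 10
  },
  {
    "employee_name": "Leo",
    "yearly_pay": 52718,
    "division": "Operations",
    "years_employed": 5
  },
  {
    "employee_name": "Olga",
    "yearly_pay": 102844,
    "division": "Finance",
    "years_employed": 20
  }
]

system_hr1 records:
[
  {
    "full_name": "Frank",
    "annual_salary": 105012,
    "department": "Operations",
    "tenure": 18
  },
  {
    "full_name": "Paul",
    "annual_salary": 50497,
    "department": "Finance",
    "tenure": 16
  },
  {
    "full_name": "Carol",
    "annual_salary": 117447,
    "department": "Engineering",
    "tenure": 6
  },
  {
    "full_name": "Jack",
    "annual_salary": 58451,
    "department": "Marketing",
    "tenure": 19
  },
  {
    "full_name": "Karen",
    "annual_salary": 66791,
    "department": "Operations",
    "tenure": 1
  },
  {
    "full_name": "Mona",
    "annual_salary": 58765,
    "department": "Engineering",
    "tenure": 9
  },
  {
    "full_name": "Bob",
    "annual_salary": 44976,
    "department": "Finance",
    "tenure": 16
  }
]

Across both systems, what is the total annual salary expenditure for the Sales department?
115815

Schema mappings:
- "division" (system_hr2) = "department" (system_hr1) = department
- "yearly_pay" (system_hr2) = "annual_salary" (system_hr1) = salary

Sales salaries from system_hr2: 115815
Sales salaries from system_hr1: 0

Total: 115815 + 0 = 115815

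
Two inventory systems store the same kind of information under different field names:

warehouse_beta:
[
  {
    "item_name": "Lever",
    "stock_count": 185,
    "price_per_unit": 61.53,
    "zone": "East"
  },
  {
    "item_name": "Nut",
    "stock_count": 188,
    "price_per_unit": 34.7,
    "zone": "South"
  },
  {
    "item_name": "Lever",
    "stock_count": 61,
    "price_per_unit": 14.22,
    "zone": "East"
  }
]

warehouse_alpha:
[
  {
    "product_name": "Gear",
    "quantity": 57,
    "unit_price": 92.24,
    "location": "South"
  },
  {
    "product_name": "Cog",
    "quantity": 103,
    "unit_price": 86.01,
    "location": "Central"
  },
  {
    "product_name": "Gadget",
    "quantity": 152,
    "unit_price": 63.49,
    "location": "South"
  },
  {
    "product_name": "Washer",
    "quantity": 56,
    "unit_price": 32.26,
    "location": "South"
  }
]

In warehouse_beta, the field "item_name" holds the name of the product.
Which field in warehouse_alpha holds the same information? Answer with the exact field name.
product_name

In warehouse_beta, "item_name" holds the name of the product.
The fields in warehouse_alpha are: "product_name", "quantity", "unit_price", "location".
"product_name" is the match: the name refers to the same concept and its values are product-name strings (e.g. 'Cog', 'Gadget').
The other fields ("quantity", "unit_price", "location") hold different kinds of data.

So "item_name" in warehouse_beta corresponds to "product_name" in warehouse_alpha.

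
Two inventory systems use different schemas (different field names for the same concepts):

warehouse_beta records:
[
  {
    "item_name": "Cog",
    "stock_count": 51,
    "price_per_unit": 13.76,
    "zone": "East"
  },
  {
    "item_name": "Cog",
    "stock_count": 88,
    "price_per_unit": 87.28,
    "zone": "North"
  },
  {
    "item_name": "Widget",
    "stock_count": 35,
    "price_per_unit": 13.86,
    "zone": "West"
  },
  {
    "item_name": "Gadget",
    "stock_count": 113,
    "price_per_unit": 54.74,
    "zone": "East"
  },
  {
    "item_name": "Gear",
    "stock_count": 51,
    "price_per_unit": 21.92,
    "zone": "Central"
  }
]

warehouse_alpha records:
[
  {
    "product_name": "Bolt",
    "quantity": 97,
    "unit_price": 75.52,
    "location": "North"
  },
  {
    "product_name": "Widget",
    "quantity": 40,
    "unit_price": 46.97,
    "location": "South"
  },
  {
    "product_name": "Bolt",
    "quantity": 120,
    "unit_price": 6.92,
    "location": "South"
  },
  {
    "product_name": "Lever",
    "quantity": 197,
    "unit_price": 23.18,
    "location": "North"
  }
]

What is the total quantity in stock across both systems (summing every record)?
792

To reconcile these schemas, identify the field holding the quantity in stock in each system:
1. In warehouse_beta it is "stock_count"
2. In warehouse_alpha it is "quantity"

From warehouse_beta: 51 + 88 + 35 + 113 + 51 = 338
From warehouse_alpha: 97 + 40 + 120 + 197 = 454

Total: 338 + 454 = 792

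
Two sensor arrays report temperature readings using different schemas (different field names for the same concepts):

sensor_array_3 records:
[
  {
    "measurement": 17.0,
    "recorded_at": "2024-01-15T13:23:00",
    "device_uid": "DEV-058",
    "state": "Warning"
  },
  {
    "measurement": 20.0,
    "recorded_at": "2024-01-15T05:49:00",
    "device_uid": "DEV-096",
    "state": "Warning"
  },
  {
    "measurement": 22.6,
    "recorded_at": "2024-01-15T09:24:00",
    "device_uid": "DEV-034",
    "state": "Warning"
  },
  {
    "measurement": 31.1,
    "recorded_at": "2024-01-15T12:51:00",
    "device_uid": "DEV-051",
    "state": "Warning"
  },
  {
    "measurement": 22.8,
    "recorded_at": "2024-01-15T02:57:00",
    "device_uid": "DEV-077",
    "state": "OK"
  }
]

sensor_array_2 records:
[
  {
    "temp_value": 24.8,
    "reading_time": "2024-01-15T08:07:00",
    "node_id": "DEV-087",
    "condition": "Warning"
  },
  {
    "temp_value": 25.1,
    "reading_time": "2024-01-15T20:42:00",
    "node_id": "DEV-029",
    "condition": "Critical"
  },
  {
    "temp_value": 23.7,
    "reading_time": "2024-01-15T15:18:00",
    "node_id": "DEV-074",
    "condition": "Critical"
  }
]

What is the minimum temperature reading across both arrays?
17.0

Schema mapping: "measurement" (sensor_array_3) = "temp_value" (sensor_array_2) = temperature reading

Minimum in sensor_array_3: 17.0
Minimum in sensor_array_2: 23.7

Overall minimum: min(17.0, 23.7) = 17.0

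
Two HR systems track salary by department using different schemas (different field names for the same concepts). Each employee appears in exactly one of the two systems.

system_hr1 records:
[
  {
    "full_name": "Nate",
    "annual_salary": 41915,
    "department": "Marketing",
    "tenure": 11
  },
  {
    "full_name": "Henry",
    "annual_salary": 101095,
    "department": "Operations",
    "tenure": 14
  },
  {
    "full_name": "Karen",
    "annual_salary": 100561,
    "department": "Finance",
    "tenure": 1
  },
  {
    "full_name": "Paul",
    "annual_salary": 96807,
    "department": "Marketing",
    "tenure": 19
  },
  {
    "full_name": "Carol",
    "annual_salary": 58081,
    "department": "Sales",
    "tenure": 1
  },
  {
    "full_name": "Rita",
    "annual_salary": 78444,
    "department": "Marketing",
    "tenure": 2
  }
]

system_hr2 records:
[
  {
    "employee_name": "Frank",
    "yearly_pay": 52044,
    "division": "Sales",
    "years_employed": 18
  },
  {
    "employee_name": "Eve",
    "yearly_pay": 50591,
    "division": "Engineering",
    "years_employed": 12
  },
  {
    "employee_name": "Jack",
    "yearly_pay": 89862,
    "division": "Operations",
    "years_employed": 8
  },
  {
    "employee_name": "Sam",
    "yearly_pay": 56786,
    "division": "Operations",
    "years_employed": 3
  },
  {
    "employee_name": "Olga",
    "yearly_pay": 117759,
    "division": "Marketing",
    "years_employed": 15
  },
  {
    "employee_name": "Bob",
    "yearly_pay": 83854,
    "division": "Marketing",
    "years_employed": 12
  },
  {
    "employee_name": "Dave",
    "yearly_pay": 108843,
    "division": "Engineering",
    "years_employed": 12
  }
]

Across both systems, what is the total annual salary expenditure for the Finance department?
100561

Schema mappings:
- "department" (system_hr1) = "division" (system_hr2) = department
- "annual_salary" (system_hr1) = "yearly_pay" (system_hr2) = salary

Finance salaries from system_hr1: 100561
Finance salaries from system_hr2: 0

Total: 100561 + 0 = 100561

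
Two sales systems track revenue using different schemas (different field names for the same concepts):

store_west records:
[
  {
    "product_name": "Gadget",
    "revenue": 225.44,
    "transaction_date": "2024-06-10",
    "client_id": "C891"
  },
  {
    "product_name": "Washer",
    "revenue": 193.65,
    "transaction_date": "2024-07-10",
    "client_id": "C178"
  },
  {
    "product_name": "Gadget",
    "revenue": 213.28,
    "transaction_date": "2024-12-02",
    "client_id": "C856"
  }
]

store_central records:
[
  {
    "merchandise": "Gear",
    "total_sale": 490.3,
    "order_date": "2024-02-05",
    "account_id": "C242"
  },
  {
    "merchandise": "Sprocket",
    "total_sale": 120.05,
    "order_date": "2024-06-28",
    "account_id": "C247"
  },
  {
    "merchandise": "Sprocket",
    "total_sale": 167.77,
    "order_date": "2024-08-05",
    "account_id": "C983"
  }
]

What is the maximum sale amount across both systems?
490.3

Reconcile: "revenue" (store_west) = "total_sale" (store_central) = sale amount

Maximum in store_west: 225.44
Maximum in store_central: 490.3

Overall maximum: max(225.44, 490.3) = 490.3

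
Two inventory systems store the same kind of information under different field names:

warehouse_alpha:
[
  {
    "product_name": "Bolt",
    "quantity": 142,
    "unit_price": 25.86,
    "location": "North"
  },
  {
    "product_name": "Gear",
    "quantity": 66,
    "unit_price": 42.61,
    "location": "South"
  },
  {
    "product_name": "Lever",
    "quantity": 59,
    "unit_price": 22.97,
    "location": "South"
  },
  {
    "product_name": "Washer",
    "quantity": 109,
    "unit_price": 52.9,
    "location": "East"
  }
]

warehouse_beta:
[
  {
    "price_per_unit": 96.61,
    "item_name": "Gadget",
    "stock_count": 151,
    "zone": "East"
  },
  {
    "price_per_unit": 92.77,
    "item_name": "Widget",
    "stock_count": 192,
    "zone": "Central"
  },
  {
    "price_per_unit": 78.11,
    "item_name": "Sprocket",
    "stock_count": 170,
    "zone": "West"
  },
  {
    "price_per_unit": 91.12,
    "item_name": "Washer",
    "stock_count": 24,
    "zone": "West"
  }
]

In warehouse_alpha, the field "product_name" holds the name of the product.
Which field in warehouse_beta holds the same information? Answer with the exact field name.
item_name

In warehouse_alpha, "product_name" holds the name of the product.
The fields in warehouse_beta are: "price_per_unit", "item_name", "stock_count", "zone".
"item_name" is the match: the name refers to the same concept and its values are product-name strings (e.g. 'Gadget', 'Sprocket').
The other fields ("price_per_unit", "stock_count", "zone") hold different kinds of data.

So "product_name" in warehouse_alpha corresponds to "item_name" in warehouse_beta.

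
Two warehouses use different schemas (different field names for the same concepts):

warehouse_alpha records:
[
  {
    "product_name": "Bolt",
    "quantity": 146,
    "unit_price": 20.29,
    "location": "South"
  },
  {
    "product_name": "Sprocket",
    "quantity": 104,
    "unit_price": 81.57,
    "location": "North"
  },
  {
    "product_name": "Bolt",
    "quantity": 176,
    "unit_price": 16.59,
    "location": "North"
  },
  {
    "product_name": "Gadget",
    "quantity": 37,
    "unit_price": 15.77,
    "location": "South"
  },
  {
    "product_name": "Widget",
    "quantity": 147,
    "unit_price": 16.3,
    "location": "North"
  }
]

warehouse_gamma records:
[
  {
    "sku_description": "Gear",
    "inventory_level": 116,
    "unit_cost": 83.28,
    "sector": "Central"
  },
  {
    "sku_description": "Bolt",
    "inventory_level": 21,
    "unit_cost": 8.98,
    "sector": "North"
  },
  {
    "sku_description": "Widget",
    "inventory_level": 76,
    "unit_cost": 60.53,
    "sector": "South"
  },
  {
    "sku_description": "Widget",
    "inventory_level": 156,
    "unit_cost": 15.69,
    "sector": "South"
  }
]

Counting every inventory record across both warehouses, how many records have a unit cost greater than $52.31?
3

Schema mapping: "unit_price" (warehouse_alpha) = "unit_cost" (warehouse_gamma) = unit cost

Records > $52.31 in warehouse_alpha: 1
Records > $52.31 in warehouse_gamma: 2

Total count: 1 + 2 = 3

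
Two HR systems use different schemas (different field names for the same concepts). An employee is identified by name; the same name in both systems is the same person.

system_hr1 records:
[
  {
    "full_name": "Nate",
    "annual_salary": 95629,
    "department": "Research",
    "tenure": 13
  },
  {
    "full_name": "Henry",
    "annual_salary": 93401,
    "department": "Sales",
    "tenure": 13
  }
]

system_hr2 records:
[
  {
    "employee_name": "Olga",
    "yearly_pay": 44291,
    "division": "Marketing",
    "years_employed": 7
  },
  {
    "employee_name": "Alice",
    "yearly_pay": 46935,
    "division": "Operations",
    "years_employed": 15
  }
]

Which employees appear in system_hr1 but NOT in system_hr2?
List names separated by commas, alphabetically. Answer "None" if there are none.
Henry, Nate

Schema mapping: "full_name" (system_hr1) = "employee_name" (system_hr2) = employee name

Names in system_hr1: ['Henry', 'Nate']
Names in system_hr2: ['Alice', 'Olga']

In system_hr1 but not system_hr2: ['Henry', 'Nate']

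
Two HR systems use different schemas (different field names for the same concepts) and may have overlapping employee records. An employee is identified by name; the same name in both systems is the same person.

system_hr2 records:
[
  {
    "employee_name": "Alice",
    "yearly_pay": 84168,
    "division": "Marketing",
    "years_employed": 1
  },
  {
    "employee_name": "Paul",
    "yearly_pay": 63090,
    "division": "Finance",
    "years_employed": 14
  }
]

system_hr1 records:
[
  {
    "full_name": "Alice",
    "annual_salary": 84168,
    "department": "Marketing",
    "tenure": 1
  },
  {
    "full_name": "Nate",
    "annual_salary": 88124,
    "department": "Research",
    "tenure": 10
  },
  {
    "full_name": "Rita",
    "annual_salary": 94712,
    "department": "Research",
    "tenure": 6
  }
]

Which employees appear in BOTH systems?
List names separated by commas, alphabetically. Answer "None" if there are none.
Alice

Schema mapping: "employee_name" (system_hr2) = "full_name" (system_hr1) = employee name

Names in system_hr2: ['Alice', 'Paul']
Names in system_hr1: ['Alice', 'Nate', 'Rita']

Intersection: ['Alice']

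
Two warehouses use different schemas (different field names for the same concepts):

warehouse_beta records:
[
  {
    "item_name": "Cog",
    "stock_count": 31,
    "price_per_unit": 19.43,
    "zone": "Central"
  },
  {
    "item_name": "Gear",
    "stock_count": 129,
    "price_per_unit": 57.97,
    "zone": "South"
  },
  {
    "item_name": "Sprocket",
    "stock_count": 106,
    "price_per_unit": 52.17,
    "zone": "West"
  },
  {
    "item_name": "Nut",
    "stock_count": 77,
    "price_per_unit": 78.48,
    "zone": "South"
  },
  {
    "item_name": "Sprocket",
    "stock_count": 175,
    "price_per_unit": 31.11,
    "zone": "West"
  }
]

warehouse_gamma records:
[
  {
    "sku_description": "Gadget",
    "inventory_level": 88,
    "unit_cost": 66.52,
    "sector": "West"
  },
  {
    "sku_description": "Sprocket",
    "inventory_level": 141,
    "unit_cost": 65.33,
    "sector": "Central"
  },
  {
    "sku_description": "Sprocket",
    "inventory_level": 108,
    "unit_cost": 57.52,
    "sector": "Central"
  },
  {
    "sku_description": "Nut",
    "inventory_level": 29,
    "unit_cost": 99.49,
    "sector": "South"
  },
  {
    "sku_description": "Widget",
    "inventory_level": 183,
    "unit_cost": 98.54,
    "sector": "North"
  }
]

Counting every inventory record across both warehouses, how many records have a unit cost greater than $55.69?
7

Schema mapping: "price_per_unit" (warehouse_beta) = "unit_cost" (warehouse_gamma) = unit cost

Records > $55.69 in warehouse_beta: 2
Records > $55.69 in warehouse_gamma: 5

Total count: 2 + 5 = 7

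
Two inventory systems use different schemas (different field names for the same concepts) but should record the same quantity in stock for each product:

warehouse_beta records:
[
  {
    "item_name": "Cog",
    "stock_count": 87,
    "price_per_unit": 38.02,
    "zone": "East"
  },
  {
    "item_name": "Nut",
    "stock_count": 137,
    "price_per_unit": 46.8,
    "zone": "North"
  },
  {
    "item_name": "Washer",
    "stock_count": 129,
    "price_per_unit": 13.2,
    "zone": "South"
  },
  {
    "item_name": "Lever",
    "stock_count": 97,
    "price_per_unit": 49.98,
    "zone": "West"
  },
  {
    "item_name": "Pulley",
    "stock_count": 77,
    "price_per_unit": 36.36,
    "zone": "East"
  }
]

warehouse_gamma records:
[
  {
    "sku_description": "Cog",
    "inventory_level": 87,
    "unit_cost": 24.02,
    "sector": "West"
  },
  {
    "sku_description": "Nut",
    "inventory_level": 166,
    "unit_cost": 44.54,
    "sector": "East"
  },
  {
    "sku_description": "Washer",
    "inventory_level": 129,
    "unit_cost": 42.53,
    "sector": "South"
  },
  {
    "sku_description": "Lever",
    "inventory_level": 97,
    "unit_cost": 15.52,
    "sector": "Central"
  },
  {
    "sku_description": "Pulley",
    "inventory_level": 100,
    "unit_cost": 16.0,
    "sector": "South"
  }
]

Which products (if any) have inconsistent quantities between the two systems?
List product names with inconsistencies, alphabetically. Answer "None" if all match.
Nut, Pulley

Schema mappings:
- "item_name" (warehouse_beta) = "sku_description" (warehouse_gamma) = product name
- "stock_count" (warehouse_beta) = "inventory_level" (warehouse_gamma) = quantity

Comparison:
  Cog: 87 vs 87 - MATCH
  Nut: 137 vs 166 - MISMATCH
  Washer: 129 vs 129 - MATCH
  Lever: 97 vs 97 - MATCH
  Pulley: 77 vs 100 - MISMATCH

Products with inconsistencies: Nut, Pulley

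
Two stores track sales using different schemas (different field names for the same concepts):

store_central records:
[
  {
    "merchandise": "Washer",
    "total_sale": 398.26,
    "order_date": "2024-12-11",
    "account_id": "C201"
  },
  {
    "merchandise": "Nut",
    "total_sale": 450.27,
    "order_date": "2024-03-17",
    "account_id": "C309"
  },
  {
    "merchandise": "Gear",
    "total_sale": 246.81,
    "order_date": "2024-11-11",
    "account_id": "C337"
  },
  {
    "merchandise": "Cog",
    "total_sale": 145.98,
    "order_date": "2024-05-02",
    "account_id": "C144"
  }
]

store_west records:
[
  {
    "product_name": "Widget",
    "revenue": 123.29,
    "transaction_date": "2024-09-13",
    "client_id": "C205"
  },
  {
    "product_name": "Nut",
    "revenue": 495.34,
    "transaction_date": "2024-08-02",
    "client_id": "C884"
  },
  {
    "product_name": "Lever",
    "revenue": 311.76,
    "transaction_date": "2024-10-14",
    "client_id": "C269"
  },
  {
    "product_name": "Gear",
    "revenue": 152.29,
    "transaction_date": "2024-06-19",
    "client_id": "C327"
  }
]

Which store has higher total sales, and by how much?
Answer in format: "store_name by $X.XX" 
store_central by $158.64

Schema mapping: "total_sale" (store_central) = "revenue" (store_west) = sale amount

Total for store_central: 1241.32
Total for store_west: 1082.68

Difference: |1241.32 - 1082.68| = 158.64
store_central has higher sales by $158.64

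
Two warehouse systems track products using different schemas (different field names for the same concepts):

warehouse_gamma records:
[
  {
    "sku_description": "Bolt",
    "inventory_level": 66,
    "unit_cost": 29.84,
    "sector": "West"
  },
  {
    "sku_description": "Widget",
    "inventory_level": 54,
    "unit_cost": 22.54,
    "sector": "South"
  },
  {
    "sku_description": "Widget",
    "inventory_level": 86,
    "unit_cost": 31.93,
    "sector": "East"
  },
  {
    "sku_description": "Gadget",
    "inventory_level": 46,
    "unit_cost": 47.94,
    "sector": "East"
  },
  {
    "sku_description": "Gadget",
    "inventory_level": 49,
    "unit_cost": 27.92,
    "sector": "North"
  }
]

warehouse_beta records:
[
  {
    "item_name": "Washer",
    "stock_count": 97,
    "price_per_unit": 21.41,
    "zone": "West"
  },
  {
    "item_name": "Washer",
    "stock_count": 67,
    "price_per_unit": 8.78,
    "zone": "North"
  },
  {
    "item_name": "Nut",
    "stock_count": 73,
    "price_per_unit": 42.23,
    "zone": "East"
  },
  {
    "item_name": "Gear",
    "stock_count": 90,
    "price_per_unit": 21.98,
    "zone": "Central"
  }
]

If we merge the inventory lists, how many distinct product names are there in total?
6

Schema mapping: "sku_description" (warehouse_gamma) = "item_name" (warehouse_beta) = product name

Products in warehouse_gamma: ['Bolt', 'Gadget', 'Widget']
Products in warehouse_beta: ['Gear', 'Nut', 'Washer']

Union (unique products): ['Bolt', 'Gadget', 'Gear', 'Nut', 'Washer', 'Widget']
Count: 6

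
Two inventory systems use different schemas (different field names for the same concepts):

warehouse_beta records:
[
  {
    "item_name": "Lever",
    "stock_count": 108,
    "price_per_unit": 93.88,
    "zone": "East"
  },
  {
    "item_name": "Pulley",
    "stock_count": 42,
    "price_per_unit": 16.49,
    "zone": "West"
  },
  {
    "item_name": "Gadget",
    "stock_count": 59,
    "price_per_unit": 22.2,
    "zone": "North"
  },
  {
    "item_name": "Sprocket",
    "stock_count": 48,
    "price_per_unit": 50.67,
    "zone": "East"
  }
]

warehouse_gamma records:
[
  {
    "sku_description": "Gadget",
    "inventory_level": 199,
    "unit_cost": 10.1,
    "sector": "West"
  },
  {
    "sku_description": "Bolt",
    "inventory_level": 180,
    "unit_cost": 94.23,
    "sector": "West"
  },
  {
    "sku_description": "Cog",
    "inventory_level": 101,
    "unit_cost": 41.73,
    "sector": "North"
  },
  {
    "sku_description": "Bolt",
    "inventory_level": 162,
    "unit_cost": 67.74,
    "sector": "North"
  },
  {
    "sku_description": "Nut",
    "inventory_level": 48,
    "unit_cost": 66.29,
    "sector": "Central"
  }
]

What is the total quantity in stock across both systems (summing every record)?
947

To reconcile these schemas, identify the field holding the quantity in stock in each system:
1. In warehouse_beta it is "stock_count"
2. In warehouse_gamma it is "inventory_level"

From warehouse_beta: 108 + 42 + 59 + 48 = 257
From warehouse_gamma: 199 + 180 + 101 + 162 + 48 = 690

Total: 257 + 690 = 947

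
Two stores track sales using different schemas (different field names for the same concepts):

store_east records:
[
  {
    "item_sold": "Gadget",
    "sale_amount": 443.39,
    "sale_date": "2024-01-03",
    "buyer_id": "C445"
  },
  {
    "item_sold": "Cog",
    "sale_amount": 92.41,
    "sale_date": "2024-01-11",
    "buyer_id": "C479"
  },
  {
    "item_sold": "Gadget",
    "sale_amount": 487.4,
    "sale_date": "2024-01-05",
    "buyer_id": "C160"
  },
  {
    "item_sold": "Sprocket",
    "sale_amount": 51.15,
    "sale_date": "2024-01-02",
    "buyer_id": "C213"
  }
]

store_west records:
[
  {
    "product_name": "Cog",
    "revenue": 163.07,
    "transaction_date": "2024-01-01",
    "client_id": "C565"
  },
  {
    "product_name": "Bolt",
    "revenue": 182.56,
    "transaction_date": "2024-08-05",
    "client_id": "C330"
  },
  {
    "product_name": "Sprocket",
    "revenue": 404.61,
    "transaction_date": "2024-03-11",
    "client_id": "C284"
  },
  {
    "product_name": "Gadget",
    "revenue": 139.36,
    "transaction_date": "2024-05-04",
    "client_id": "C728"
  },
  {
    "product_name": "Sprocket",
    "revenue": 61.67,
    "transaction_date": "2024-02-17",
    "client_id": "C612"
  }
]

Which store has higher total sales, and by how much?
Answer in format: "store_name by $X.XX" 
store_east by $123.08

Schema mapping: "sale_amount" (store_east) = "revenue" (store_west) = sale amount

Total for store_east: 1074.35
Total for store_west: 951.27

Difference: |1074.35 - 951.27| = 123.08
store_east has higher sales by $123.08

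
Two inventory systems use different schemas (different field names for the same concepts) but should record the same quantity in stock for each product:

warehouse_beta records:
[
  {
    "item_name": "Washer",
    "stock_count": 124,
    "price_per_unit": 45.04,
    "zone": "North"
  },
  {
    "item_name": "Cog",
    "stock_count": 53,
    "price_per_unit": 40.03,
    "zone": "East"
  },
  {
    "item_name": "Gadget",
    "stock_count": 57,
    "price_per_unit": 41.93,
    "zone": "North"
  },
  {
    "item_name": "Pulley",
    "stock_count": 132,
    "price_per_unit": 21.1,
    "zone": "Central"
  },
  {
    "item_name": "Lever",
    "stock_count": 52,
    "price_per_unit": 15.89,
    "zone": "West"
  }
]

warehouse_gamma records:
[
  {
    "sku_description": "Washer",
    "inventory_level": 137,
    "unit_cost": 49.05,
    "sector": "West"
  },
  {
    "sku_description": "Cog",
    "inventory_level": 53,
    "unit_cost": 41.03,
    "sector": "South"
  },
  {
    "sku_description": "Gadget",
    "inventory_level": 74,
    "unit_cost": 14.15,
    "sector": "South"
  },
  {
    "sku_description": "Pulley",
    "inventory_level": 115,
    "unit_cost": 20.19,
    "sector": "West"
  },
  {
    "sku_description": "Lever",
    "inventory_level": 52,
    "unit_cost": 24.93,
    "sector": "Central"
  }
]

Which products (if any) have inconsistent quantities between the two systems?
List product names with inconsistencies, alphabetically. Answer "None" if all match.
Gadget, Pulley, Washer

Schema mappings:
- "item_name" (warehouse_beta) = "sku_description" (warehouse_gamma) = product name
- "stock_count" (warehouse_beta) = "inventory_level" (warehouse_gamma) = quantity

Comparison:
  Washer: 124 vs 137 - MISMATCH
  Cog: 53 vs 53 - MATCH
  Gadget: 57 vs 74 - MISMATCH
  Pulley: 132 vs 115 - MISMATCH
  Lever: 52 vs 52 - MATCH

Products with inconsistencies: Gadget, Pulley, Washer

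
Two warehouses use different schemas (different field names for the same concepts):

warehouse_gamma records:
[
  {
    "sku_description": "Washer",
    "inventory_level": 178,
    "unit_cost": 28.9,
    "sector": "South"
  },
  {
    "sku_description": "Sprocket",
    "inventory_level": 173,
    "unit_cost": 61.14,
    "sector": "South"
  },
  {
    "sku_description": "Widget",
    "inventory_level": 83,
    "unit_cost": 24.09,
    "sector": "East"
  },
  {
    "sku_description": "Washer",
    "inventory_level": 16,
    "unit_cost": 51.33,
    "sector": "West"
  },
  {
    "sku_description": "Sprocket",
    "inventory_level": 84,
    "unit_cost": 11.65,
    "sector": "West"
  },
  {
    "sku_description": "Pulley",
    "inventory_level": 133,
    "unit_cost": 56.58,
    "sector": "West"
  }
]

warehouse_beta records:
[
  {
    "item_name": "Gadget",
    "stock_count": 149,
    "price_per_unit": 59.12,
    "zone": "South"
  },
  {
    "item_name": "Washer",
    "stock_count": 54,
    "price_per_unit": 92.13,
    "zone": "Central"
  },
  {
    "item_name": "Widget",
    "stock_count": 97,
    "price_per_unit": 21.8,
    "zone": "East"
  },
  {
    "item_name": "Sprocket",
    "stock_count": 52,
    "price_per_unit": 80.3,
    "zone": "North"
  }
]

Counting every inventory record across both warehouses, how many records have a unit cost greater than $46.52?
6

Schema mapping: "unit_cost" (warehouse_gamma) = "price_per_unit" (warehouse_beta) = unit cost

Records > $46.52 in warehouse_gamma: 3
Records > $46.52 in warehouse_beta: 3

Total count: 3 + 3 = 6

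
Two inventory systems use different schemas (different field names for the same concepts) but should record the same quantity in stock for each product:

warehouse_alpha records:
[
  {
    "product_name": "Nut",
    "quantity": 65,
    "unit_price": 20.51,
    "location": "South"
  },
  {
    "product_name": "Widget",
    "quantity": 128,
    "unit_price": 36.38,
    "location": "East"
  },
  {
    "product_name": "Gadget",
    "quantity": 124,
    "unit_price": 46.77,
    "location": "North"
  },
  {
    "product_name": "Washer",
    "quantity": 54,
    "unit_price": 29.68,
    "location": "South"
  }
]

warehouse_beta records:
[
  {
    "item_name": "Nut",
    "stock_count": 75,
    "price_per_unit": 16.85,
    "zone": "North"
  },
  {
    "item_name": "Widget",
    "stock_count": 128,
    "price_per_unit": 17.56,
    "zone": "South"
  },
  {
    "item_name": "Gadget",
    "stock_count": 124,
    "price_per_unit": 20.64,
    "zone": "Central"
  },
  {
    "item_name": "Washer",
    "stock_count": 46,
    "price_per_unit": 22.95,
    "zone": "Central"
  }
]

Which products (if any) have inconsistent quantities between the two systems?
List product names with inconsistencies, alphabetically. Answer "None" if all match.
Nut, Washer

Schema mappings:
- "product_name" (warehouse_alpha) = "item_name" (warehouse_beta) = product name
- "quantity" (warehouse_alpha) = "stock_count" (warehouse_beta) = quantity

Comparison:
  Nut: 65 vs 75 - MISMATCH
  Widget: 128 vs 128 - MATCH
  Gadget: 124 vs 124 - MATCH
  Washer: 54 vs 46 - MISMATCH

Products with inconsistencies: Nut, Washer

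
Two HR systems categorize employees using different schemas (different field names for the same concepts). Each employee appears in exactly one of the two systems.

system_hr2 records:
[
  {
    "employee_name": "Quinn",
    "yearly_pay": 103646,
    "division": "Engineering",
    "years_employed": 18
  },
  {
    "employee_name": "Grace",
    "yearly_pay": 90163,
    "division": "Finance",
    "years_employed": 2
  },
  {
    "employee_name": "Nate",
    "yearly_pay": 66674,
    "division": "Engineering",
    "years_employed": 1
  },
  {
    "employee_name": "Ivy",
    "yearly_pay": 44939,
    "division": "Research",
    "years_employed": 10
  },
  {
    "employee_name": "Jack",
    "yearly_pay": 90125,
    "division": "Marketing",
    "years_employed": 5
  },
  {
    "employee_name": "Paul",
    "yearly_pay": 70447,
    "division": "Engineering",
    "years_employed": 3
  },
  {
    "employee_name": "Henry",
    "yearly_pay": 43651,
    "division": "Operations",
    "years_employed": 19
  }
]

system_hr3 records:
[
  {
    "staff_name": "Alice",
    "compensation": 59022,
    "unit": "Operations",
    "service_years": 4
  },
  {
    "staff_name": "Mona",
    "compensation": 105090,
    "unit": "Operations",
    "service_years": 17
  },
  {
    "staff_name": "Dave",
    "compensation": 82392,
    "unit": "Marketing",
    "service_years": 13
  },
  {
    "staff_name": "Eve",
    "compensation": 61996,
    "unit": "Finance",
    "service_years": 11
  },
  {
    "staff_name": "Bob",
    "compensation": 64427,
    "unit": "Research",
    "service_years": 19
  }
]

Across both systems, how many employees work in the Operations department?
3

Schema mapping: "division" (system_hr2) = "unit" (system_hr3) = department

Operations employees in system_hr2: 1
Operations employees in system_hr3: 2

Total in Operations: 1 + 2 = 3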